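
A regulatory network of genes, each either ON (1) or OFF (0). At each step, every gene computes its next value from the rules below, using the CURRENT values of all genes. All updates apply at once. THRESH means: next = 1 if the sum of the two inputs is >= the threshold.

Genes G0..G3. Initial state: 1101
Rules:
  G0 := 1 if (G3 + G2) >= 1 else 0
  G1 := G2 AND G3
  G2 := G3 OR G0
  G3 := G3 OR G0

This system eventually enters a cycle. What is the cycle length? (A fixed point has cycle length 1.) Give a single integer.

Step 0: 1101
Step 1: G0=(1+0>=1)=1 G1=G2&G3=0&1=0 G2=G3|G0=1|1=1 G3=G3|G0=1|1=1 -> 1011
Step 2: G0=(1+1>=1)=1 G1=G2&G3=1&1=1 G2=G3|G0=1|1=1 G3=G3|G0=1|1=1 -> 1111
Step 3: G0=(1+1>=1)=1 G1=G2&G3=1&1=1 G2=G3|G0=1|1=1 G3=G3|G0=1|1=1 -> 1111
State from step 3 equals state from step 2 -> cycle length 1

Answer: 1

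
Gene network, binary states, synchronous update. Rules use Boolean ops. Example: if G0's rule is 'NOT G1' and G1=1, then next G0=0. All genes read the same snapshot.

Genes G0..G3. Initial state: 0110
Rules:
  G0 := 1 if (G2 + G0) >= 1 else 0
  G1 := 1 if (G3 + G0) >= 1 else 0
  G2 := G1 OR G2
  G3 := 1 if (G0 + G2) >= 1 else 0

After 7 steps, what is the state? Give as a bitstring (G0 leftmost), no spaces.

Step 1: G0=(1+0>=1)=1 G1=(0+0>=1)=0 G2=G1|G2=1|1=1 G3=(0+1>=1)=1 -> 1011
Step 2: G0=(1+1>=1)=1 G1=(1+1>=1)=1 G2=G1|G2=0|1=1 G3=(1+1>=1)=1 -> 1111
Step 3: G0=(1+1>=1)=1 G1=(1+1>=1)=1 G2=G1|G2=1|1=1 G3=(1+1>=1)=1 -> 1111
Step 4: G0=(1+1>=1)=1 G1=(1+1>=1)=1 G2=G1|G2=1|1=1 G3=(1+1>=1)=1 -> 1111
Step 5: G0=(1+1>=1)=1 G1=(1+1>=1)=1 G2=G1|G2=1|1=1 G3=(1+1>=1)=1 -> 1111
Step 6: G0=(1+1>=1)=1 G1=(1+1>=1)=1 G2=G1|G2=1|1=1 G3=(1+1>=1)=1 -> 1111
Step 7: G0=(1+1>=1)=1 G1=(1+1>=1)=1 G2=G1|G2=1|1=1 G3=(1+1>=1)=1 -> 1111

1111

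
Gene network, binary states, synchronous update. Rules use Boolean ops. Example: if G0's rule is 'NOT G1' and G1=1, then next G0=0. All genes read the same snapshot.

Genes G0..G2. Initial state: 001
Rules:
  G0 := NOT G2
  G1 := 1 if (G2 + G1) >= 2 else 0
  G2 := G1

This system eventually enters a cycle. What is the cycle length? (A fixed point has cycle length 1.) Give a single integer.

Step 0: 001
Step 1: G0=NOT G2=NOT 1=0 G1=(1+0>=2)=0 G2=G1=0 -> 000
Step 2: G0=NOT G2=NOT 0=1 G1=(0+0>=2)=0 G2=G1=0 -> 100
Step 3: G0=NOT G2=NOT 0=1 G1=(0+0>=2)=0 G2=G1=0 -> 100
State from step 3 equals state from step 2 -> cycle length 1

Answer: 1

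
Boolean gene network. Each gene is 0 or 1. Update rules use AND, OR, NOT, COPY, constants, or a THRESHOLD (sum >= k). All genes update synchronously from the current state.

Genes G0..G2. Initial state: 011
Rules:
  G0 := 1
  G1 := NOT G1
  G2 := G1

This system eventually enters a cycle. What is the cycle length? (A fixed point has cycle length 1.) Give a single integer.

Step 0: 011
Step 1: G0=1(const) G1=NOT G1=NOT 1=0 G2=G1=1 -> 101
Step 2: G0=1(const) G1=NOT G1=NOT 0=1 G2=G1=0 -> 110
Step 3: G0=1(const) G1=NOT G1=NOT 1=0 G2=G1=1 -> 101
State from step 3 equals state from step 1 -> cycle length 2

Answer: 2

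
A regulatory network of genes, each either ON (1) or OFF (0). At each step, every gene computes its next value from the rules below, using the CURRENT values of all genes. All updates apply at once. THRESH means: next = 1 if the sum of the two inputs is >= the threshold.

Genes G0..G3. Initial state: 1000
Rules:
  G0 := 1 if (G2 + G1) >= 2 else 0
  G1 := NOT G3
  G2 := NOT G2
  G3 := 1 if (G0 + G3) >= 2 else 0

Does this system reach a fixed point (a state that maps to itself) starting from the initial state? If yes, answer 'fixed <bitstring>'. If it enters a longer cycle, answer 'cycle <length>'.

Answer: cycle 2

Derivation:
Step 0: 1000
Step 1: G0=(0+0>=2)=0 G1=NOT G3=NOT 0=1 G2=NOT G2=NOT 0=1 G3=(1+0>=2)=0 -> 0110
Step 2: G0=(1+1>=2)=1 G1=NOT G3=NOT 0=1 G2=NOT G2=NOT 1=0 G3=(0+0>=2)=0 -> 1100
Step 3: G0=(0+1>=2)=0 G1=NOT G3=NOT 0=1 G2=NOT G2=NOT 0=1 G3=(1+0>=2)=0 -> 0110
Cycle of length 2 starting at step 1 -> no fixed point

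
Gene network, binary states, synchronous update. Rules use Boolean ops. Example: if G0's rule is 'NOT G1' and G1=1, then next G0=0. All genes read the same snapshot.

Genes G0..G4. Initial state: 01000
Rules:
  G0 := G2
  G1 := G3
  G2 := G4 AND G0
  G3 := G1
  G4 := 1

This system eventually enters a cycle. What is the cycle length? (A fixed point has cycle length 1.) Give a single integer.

Step 0: 01000
Step 1: G0=G2=0 G1=G3=0 G2=G4&G0=0&0=0 G3=G1=1 G4=1(const) -> 00011
Step 2: G0=G2=0 G1=G3=1 G2=G4&G0=1&0=0 G3=G1=0 G4=1(const) -> 01001
Step 3: G0=G2=0 G1=G3=0 G2=G4&G0=1&0=0 G3=G1=1 G4=1(const) -> 00011
State from step 3 equals state from step 1 -> cycle length 2

Answer: 2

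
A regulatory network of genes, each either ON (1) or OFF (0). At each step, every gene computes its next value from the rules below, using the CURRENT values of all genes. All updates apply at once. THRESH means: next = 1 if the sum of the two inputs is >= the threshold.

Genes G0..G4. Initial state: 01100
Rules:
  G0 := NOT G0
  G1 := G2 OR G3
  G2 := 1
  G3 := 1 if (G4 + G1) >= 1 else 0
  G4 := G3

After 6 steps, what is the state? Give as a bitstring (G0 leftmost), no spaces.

Step 1: G0=NOT G0=NOT 0=1 G1=G2|G3=1|0=1 G2=1(const) G3=(0+1>=1)=1 G4=G3=0 -> 11110
Step 2: G0=NOT G0=NOT 1=0 G1=G2|G3=1|1=1 G2=1(const) G3=(0+1>=1)=1 G4=G3=1 -> 01111
Step 3: G0=NOT G0=NOT 0=1 G1=G2|G3=1|1=1 G2=1(const) G3=(1+1>=1)=1 G4=G3=1 -> 11111
Step 4: G0=NOT G0=NOT 1=0 G1=G2|G3=1|1=1 G2=1(const) G3=(1+1>=1)=1 G4=G3=1 -> 01111
Step 5: G0=NOT G0=NOT 0=1 G1=G2|G3=1|1=1 G2=1(const) G3=(1+1>=1)=1 G4=G3=1 -> 11111
Step 6: G0=NOT G0=NOT 1=0 G1=G2|G3=1|1=1 G2=1(const) G3=(1+1>=1)=1 G4=G3=1 -> 01111

01111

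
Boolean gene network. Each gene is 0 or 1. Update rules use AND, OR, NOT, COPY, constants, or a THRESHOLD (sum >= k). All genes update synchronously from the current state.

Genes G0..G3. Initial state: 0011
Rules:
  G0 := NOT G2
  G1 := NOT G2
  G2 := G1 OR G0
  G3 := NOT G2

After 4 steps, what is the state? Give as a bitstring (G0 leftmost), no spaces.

Step 1: G0=NOT G2=NOT 1=0 G1=NOT G2=NOT 1=0 G2=G1|G0=0|0=0 G3=NOT G2=NOT 1=0 -> 0000
Step 2: G0=NOT G2=NOT 0=1 G1=NOT G2=NOT 0=1 G2=G1|G0=0|0=0 G3=NOT G2=NOT 0=1 -> 1101
Step 3: G0=NOT G2=NOT 0=1 G1=NOT G2=NOT 0=1 G2=G1|G0=1|1=1 G3=NOT G2=NOT 0=1 -> 1111
Step 4: G0=NOT G2=NOT 1=0 G1=NOT G2=NOT 1=0 G2=G1|G0=1|1=1 G3=NOT G2=NOT 1=0 -> 0010

0010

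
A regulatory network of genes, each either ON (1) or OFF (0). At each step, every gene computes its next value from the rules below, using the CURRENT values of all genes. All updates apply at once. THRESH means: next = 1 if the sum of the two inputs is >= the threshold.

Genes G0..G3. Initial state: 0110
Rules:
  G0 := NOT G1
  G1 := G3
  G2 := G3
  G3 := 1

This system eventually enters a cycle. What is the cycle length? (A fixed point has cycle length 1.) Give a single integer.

Step 0: 0110
Step 1: G0=NOT G1=NOT 1=0 G1=G3=0 G2=G3=0 G3=1(const) -> 0001
Step 2: G0=NOT G1=NOT 0=1 G1=G3=1 G2=G3=1 G3=1(const) -> 1111
Step 3: G0=NOT G1=NOT 1=0 G1=G3=1 G2=G3=1 G3=1(const) -> 0111
Step 4: G0=NOT G1=NOT 1=0 G1=G3=1 G2=G3=1 G3=1(const) -> 0111
State from step 4 equals state from step 3 -> cycle length 1

Answer: 1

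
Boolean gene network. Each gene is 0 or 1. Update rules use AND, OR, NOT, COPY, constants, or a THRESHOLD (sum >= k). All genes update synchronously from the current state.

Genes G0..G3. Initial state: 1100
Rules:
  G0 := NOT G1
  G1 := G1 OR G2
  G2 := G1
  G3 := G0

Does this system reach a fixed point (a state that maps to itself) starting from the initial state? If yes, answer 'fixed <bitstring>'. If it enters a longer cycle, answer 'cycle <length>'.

Step 0: 1100
Step 1: G0=NOT G1=NOT 1=0 G1=G1|G2=1|0=1 G2=G1=1 G3=G0=1 -> 0111
Step 2: G0=NOT G1=NOT 1=0 G1=G1|G2=1|1=1 G2=G1=1 G3=G0=0 -> 0110
Step 3: G0=NOT G1=NOT 1=0 G1=G1|G2=1|1=1 G2=G1=1 G3=G0=0 -> 0110
Fixed point reached at step 2: 0110

Answer: fixed 0110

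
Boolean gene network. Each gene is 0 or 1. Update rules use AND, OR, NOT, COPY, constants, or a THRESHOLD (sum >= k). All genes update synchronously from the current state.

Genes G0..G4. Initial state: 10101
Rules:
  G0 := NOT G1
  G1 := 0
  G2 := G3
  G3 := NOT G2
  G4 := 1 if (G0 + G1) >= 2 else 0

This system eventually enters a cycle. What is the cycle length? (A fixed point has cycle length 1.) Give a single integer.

Answer: 4

Derivation:
Step 0: 10101
Step 1: G0=NOT G1=NOT 0=1 G1=0(const) G2=G3=0 G3=NOT G2=NOT 1=0 G4=(1+0>=2)=0 -> 10000
Step 2: G0=NOT G1=NOT 0=1 G1=0(const) G2=G3=0 G3=NOT G2=NOT 0=1 G4=(1+0>=2)=0 -> 10010
Step 3: G0=NOT G1=NOT 0=1 G1=0(const) G2=G3=1 G3=NOT G2=NOT 0=1 G4=(1+0>=2)=0 -> 10110
Step 4: G0=NOT G1=NOT 0=1 G1=0(const) G2=G3=1 G3=NOT G2=NOT 1=0 G4=(1+0>=2)=0 -> 10100
Step 5: G0=NOT G1=NOT 0=1 G1=0(const) G2=G3=0 G3=NOT G2=NOT 1=0 G4=(1+0>=2)=0 -> 10000
State from step 5 equals state from step 1 -> cycle length 4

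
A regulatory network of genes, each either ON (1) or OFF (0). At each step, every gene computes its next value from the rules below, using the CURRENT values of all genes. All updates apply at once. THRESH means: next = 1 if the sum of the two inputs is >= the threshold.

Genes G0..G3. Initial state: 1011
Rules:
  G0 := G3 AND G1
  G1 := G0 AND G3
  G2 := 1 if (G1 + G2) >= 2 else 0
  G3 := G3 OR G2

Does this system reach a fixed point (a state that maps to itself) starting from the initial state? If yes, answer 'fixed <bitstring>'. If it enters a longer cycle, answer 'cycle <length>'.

Step 0: 1011
Step 1: G0=G3&G1=1&0=0 G1=G0&G3=1&1=1 G2=(0+1>=2)=0 G3=G3|G2=1|1=1 -> 0101
Step 2: G0=G3&G1=1&1=1 G1=G0&G3=0&1=0 G2=(1+0>=2)=0 G3=G3|G2=1|0=1 -> 1001
Step 3: G0=G3&G1=1&0=0 G1=G0&G3=1&1=1 G2=(0+0>=2)=0 G3=G3|G2=1|0=1 -> 0101
Cycle of length 2 starting at step 1 -> no fixed point

Answer: cycle 2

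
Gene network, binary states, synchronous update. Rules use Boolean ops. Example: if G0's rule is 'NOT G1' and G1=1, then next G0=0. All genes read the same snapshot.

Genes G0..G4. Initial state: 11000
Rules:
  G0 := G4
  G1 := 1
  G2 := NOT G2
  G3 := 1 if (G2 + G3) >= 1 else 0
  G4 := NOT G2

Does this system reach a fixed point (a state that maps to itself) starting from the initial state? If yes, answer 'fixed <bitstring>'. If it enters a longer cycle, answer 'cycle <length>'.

Step 0: 11000
Step 1: G0=G4=0 G1=1(const) G2=NOT G2=NOT 0=1 G3=(0+0>=1)=0 G4=NOT G2=NOT 0=1 -> 01101
Step 2: G0=G4=1 G1=1(const) G2=NOT G2=NOT 1=0 G3=(1+0>=1)=1 G4=NOT G2=NOT 1=0 -> 11010
Step 3: G0=G4=0 G1=1(const) G2=NOT G2=NOT 0=1 G3=(0+1>=1)=1 G4=NOT G2=NOT 0=1 -> 01111
Step 4: G0=G4=1 G1=1(const) G2=NOT G2=NOT 1=0 G3=(1+1>=1)=1 G4=NOT G2=NOT 1=0 -> 11010
Cycle of length 2 starting at step 2 -> no fixed point

Answer: cycle 2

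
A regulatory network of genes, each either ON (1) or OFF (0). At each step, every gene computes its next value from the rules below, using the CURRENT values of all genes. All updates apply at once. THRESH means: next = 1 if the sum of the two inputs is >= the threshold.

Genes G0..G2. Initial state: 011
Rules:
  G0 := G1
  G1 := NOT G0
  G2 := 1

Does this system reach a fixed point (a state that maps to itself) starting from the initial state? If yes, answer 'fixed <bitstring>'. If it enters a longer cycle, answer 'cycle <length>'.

Step 0: 011
Step 1: G0=G1=1 G1=NOT G0=NOT 0=1 G2=1(const) -> 111
Step 2: G0=G1=1 G1=NOT G0=NOT 1=0 G2=1(const) -> 101
Step 3: G0=G1=0 G1=NOT G0=NOT 1=0 G2=1(const) -> 001
Step 4: G0=G1=0 G1=NOT G0=NOT 0=1 G2=1(const) -> 011
Cycle of length 4 starting at step 0 -> no fixed point

Answer: cycle 4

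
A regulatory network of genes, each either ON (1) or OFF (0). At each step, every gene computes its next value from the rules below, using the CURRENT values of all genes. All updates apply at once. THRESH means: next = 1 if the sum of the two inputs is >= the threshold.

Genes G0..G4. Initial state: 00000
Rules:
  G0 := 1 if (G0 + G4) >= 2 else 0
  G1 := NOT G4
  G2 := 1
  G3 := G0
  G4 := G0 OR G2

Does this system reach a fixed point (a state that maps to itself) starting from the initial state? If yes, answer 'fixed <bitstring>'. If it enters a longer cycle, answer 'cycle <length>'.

Step 0: 00000
Step 1: G0=(0+0>=2)=0 G1=NOT G4=NOT 0=1 G2=1(const) G3=G0=0 G4=G0|G2=0|0=0 -> 01100
Step 2: G0=(0+0>=2)=0 G1=NOT G4=NOT 0=1 G2=1(const) G3=G0=0 G4=G0|G2=0|1=1 -> 01101
Step 3: G0=(0+1>=2)=0 G1=NOT G4=NOT 1=0 G2=1(const) G3=G0=0 G4=G0|G2=0|1=1 -> 00101
Step 4: G0=(0+1>=2)=0 G1=NOT G4=NOT 1=0 G2=1(const) G3=G0=0 G4=G0|G2=0|1=1 -> 00101
Fixed point reached at step 3: 00101

Answer: fixed 00101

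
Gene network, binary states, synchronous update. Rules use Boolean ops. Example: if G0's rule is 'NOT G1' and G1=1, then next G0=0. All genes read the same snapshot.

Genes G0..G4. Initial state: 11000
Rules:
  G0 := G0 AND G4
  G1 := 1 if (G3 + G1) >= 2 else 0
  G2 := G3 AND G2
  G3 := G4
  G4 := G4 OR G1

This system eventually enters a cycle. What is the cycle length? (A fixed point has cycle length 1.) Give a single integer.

Step 0: 11000
Step 1: G0=G0&G4=1&0=0 G1=(0+1>=2)=0 G2=G3&G2=0&0=0 G3=G4=0 G4=G4|G1=0|1=1 -> 00001
Step 2: G0=G0&G4=0&1=0 G1=(0+0>=2)=0 G2=G3&G2=0&0=0 G3=G4=1 G4=G4|G1=1|0=1 -> 00011
Step 3: G0=G0&G4=0&1=0 G1=(1+0>=2)=0 G2=G3&G2=1&0=0 G3=G4=1 G4=G4|G1=1|0=1 -> 00011
State from step 3 equals state from step 2 -> cycle length 1

Answer: 1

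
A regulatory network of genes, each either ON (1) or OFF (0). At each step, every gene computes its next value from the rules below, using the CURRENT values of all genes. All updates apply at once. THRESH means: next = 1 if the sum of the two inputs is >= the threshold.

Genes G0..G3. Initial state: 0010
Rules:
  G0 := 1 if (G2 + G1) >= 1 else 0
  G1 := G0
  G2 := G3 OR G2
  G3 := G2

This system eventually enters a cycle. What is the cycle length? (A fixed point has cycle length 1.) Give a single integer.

Answer: 1

Derivation:
Step 0: 0010
Step 1: G0=(1+0>=1)=1 G1=G0=0 G2=G3|G2=0|1=1 G3=G2=1 -> 1011
Step 2: G0=(1+0>=1)=1 G1=G0=1 G2=G3|G2=1|1=1 G3=G2=1 -> 1111
Step 3: G0=(1+1>=1)=1 G1=G0=1 G2=G3|G2=1|1=1 G3=G2=1 -> 1111
State from step 3 equals state from step 2 -> cycle length 1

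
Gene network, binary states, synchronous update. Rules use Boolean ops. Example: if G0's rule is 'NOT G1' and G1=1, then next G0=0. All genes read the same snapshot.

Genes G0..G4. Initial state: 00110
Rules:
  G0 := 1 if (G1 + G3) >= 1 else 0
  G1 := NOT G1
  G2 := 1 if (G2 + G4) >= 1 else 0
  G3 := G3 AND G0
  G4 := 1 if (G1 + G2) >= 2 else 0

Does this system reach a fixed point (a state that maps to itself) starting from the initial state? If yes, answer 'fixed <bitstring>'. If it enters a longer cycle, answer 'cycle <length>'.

Answer: cycle 2

Derivation:
Step 0: 00110
Step 1: G0=(0+1>=1)=1 G1=NOT G1=NOT 0=1 G2=(1+0>=1)=1 G3=G3&G0=1&0=0 G4=(0+1>=2)=0 -> 11100
Step 2: G0=(1+0>=1)=1 G1=NOT G1=NOT 1=0 G2=(1+0>=1)=1 G3=G3&G0=0&1=0 G4=(1+1>=2)=1 -> 10101
Step 3: G0=(0+0>=1)=0 G1=NOT G1=NOT 0=1 G2=(1+1>=1)=1 G3=G3&G0=0&1=0 G4=(0+1>=2)=0 -> 01100
Step 4: G0=(1+0>=1)=1 G1=NOT G1=NOT 1=0 G2=(1+0>=1)=1 G3=G3&G0=0&0=0 G4=(1+1>=2)=1 -> 10101
Cycle of length 2 starting at step 2 -> no fixed point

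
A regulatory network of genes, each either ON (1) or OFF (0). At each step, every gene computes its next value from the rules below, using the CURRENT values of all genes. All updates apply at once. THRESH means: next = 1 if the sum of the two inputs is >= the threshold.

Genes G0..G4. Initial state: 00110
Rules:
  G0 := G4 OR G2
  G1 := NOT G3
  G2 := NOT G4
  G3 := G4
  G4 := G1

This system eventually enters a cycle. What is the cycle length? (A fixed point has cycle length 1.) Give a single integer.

Answer: 6

Derivation:
Step 0: 00110
Step 1: G0=G4|G2=0|1=1 G1=NOT G3=NOT 1=0 G2=NOT G4=NOT 0=1 G3=G4=0 G4=G1=0 -> 10100
Step 2: G0=G4|G2=0|1=1 G1=NOT G3=NOT 0=1 G2=NOT G4=NOT 0=1 G3=G4=0 G4=G1=0 -> 11100
Step 3: G0=G4|G2=0|1=1 G1=NOT G3=NOT 0=1 G2=NOT G4=NOT 0=1 G3=G4=0 G4=G1=1 -> 11101
Step 4: G0=G4|G2=1|1=1 G1=NOT G3=NOT 0=1 G2=NOT G4=NOT 1=0 G3=G4=1 G4=G1=1 -> 11011
Step 5: G0=G4|G2=1|0=1 G1=NOT G3=NOT 1=0 G2=NOT G4=NOT 1=0 G3=G4=1 G4=G1=1 -> 10011
Step 6: G0=G4|G2=1|0=1 G1=NOT G3=NOT 1=0 G2=NOT G4=NOT 1=0 G3=G4=1 G4=G1=0 -> 10010
Step 7: G0=G4|G2=0|0=0 G1=NOT G3=NOT 1=0 G2=NOT G4=NOT 0=1 G3=G4=0 G4=G1=0 -> 00100
Step 8: G0=G4|G2=0|1=1 G1=NOT G3=NOT 0=1 G2=NOT G4=NOT 0=1 G3=G4=0 G4=G1=0 -> 11100
State from step 8 equals state from step 2 -> cycle length 6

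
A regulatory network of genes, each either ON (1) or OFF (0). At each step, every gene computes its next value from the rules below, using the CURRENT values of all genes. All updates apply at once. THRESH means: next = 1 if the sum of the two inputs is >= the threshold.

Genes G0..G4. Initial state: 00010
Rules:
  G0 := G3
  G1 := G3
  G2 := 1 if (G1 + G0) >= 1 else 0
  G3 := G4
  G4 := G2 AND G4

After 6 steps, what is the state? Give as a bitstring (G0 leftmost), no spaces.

Step 1: G0=G3=1 G1=G3=1 G2=(0+0>=1)=0 G3=G4=0 G4=G2&G4=0&0=0 -> 11000
Step 2: G0=G3=0 G1=G3=0 G2=(1+1>=1)=1 G3=G4=0 G4=G2&G4=0&0=0 -> 00100
Step 3: G0=G3=0 G1=G3=0 G2=(0+0>=1)=0 G3=G4=0 G4=G2&G4=1&0=0 -> 00000
Step 4: G0=G3=0 G1=G3=0 G2=(0+0>=1)=0 G3=G4=0 G4=G2&G4=0&0=0 -> 00000
Step 5: G0=G3=0 G1=G3=0 G2=(0+0>=1)=0 G3=G4=0 G4=G2&G4=0&0=0 -> 00000
Step 6: G0=G3=0 G1=G3=0 G2=(0+0>=1)=0 G3=G4=0 G4=G2&G4=0&0=0 -> 00000

00000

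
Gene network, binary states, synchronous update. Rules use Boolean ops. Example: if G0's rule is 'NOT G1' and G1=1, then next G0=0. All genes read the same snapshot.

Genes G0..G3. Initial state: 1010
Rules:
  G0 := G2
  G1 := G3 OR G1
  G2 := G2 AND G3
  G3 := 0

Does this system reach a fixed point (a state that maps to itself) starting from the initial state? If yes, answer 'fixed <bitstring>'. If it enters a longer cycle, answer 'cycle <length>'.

Step 0: 1010
Step 1: G0=G2=1 G1=G3|G1=0|0=0 G2=G2&G3=1&0=0 G3=0(const) -> 1000
Step 2: G0=G2=0 G1=G3|G1=0|0=0 G2=G2&G3=0&0=0 G3=0(const) -> 0000
Step 3: G0=G2=0 G1=G3|G1=0|0=0 G2=G2&G3=0&0=0 G3=0(const) -> 0000
Fixed point reached at step 2: 0000

Answer: fixed 0000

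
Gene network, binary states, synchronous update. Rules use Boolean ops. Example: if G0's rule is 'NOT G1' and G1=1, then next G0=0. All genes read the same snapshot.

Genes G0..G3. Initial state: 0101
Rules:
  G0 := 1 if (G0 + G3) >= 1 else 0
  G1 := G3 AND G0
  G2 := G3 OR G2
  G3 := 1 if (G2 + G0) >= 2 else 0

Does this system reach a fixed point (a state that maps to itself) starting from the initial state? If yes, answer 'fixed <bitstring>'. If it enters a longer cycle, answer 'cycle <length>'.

Answer: fixed 1111

Derivation:
Step 0: 0101
Step 1: G0=(0+1>=1)=1 G1=G3&G0=1&0=0 G2=G3|G2=1|0=1 G3=(0+0>=2)=0 -> 1010
Step 2: G0=(1+0>=1)=1 G1=G3&G0=0&1=0 G2=G3|G2=0|1=1 G3=(1+1>=2)=1 -> 1011
Step 3: G0=(1+1>=1)=1 G1=G3&G0=1&1=1 G2=G3|G2=1|1=1 G3=(1+1>=2)=1 -> 1111
Step 4: G0=(1+1>=1)=1 G1=G3&G0=1&1=1 G2=G3|G2=1|1=1 G3=(1+1>=2)=1 -> 1111
Fixed point reached at step 3: 1111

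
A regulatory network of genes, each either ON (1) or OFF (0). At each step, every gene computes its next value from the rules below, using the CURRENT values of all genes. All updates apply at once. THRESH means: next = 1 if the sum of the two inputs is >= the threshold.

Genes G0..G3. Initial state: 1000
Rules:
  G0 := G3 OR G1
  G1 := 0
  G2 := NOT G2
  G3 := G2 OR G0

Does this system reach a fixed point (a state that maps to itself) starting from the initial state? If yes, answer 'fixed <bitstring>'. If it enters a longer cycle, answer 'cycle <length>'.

Step 0: 1000
Step 1: G0=G3|G1=0|0=0 G1=0(const) G2=NOT G2=NOT 0=1 G3=G2|G0=0|1=1 -> 0011
Step 2: G0=G3|G1=1|0=1 G1=0(const) G2=NOT G2=NOT 1=0 G3=G2|G0=1|0=1 -> 1001
Step 3: G0=G3|G1=1|0=1 G1=0(const) G2=NOT G2=NOT 0=1 G3=G2|G0=0|1=1 -> 1011
Step 4: G0=G3|G1=1|0=1 G1=0(const) G2=NOT G2=NOT 1=0 G3=G2|G0=1|1=1 -> 1001
Cycle of length 2 starting at step 2 -> no fixed point

Answer: cycle 2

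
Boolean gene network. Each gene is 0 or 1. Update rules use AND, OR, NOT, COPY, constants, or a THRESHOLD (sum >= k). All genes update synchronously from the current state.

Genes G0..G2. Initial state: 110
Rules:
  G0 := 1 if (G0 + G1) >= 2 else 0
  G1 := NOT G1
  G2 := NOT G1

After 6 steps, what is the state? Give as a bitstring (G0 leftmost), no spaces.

Step 1: G0=(1+1>=2)=1 G1=NOT G1=NOT 1=0 G2=NOT G1=NOT 1=0 -> 100
Step 2: G0=(1+0>=2)=0 G1=NOT G1=NOT 0=1 G2=NOT G1=NOT 0=1 -> 011
Step 3: G0=(0+1>=2)=0 G1=NOT G1=NOT 1=0 G2=NOT G1=NOT 1=0 -> 000
Step 4: G0=(0+0>=2)=0 G1=NOT G1=NOT 0=1 G2=NOT G1=NOT 0=1 -> 011
Step 5: G0=(0+1>=2)=0 G1=NOT G1=NOT 1=0 G2=NOT G1=NOT 1=0 -> 000
Step 6: G0=(0+0>=2)=0 G1=NOT G1=NOT 0=1 G2=NOT G1=NOT 0=1 -> 011

011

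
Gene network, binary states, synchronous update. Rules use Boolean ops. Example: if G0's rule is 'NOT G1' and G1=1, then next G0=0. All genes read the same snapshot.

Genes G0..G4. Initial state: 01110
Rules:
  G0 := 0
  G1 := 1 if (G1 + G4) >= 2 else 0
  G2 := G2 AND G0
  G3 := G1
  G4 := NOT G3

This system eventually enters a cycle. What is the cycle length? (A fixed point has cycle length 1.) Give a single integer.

Step 0: 01110
Step 1: G0=0(const) G1=(1+0>=2)=0 G2=G2&G0=1&0=0 G3=G1=1 G4=NOT G3=NOT 1=0 -> 00010
Step 2: G0=0(const) G1=(0+0>=2)=0 G2=G2&G0=0&0=0 G3=G1=0 G4=NOT G3=NOT 1=0 -> 00000
Step 3: G0=0(const) G1=(0+0>=2)=0 G2=G2&G0=0&0=0 G3=G1=0 G4=NOT G3=NOT 0=1 -> 00001
Step 4: G0=0(const) G1=(0+1>=2)=0 G2=G2&G0=0&0=0 G3=G1=0 G4=NOT G3=NOT 0=1 -> 00001
State from step 4 equals state from step 3 -> cycle length 1

Answer: 1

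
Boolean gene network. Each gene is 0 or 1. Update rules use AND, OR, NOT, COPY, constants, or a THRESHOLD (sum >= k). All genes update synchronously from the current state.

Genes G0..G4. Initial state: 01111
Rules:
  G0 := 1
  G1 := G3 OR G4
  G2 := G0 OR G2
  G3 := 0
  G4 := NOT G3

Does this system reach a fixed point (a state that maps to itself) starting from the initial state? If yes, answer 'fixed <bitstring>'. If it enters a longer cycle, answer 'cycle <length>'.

Answer: fixed 11101

Derivation:
Step 0: 01111
Step 1: G0=1(const) G1=G3|G4=1|1=1 G2=G0|G2=0|1=1 G3=0(const) G4=NOT G3=NOT 1=0 -> 11100
Step 2: G0=1(const) G1=G3|G4=0|0=0 G2=G0|G2=1|1=1 G3=0(const) G4=NOT G3=NOT 0=1 -> 10101
Step 3: G0=1(const) G1=G3|G4=0|1=1 G2=G0|G2=1|1=1 G3=0(const) G4=NOT G3=NOT 0=1 -> 11101
Step 4: G0=1(const) G1=G3|G4=0|1=1 G2=G0|G2=1|1=1 G3=0(const) G4=NOT G3=NOT 0=1 -> 11101
Fixed point reached at step 3: 11101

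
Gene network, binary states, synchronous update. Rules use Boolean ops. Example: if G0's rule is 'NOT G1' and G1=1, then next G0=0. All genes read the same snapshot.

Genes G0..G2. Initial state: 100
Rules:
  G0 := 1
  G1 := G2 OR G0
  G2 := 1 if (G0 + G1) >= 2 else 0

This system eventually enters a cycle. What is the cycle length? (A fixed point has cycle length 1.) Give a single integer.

Step 0: 100
Step 1: G0=1(const) G1=G2|G0=0|1=1 G2=(1+0>=2)=0 -> 110
Step 2: G0=1(const) G1=G2|G0=0|1=1 G2=(1+1>=2)=1 -> 111
Step 3: G0=1(const) G1=G2|G0=1|1=1 G2=(1+1>=2)=1 -> 111
State from step 3 equals state from step 2 -> cycle length 1

Answer: 1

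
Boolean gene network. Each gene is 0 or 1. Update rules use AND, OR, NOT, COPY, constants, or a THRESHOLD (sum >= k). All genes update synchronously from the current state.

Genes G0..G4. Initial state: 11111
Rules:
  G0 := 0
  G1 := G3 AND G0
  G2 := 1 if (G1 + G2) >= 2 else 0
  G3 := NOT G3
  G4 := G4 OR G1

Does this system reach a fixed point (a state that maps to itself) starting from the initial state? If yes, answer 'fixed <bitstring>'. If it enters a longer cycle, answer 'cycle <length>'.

Answer: cycle 2

Derivation:
Step 0: 11111
Step 1: G0=0(const) G1=G3&G0=1&1=1 G2=(1+1>=2)=1 G3=NOT G3=NOT 1=0 G4=G4|G1=1|1=1 -> 01101
Step 2: G0=0(const) G1=G3&G0=0&0=0 G2=(1+1>=2)=1 G3=NOT G3=NOT 0=1 G4=G4|G1=1|1=1 -> 00111
Step 3: G0=0(const) G1=G3&G0=1&0=0 G2=(0+1>=2)=0 G3=NOT G3=NOT 1=0 G4=G4|G1=1|0=1 -> 00001
Step 4: G0=0(const) G1=G3&G0=0&0=0 G2=(0+0>=2)=0 G3=NOT G3=NOT 0=1 G4=G4|G1=1|0=1 -> 00011
Step 5: G0=0(const) G1=G3&G0=1&0=0 G2=(0+0>=2)=0 G3=NOT G3=NOT 1=0 G4=G4|G1=1|0=1 -> 00001
Cycle of length 2 starting at step 3 -> no fixed point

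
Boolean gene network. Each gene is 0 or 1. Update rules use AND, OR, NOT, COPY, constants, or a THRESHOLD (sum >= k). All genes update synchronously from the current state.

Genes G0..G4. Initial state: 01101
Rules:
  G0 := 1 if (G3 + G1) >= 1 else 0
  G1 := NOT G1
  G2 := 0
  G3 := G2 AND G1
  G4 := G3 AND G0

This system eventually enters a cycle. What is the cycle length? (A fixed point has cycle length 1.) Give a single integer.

Step 0: 01101
Step 1: G0=(0+1>=1)=1 G1=NOT G1=NOT 1=0 G2=0(const) G3=G2&G1=1&1=1 G4=G3&G0=0&0=0 -> 10010
Step 2: G0=(1+0>=1)=1 G1=NOT G1=NOT 0=1 G2=0(const) G3=G2&G1=0&0=0 G4=G3&G0=1&1=1 -> 11001
Step 3: G0=(0+1>=1)=1 G1=NOT G1=NOT 1=0 G2=0(const) G3=G2&G1=0&1=0 G4=G3&G0=0&1=0 -> 10000
Step 4: G0=(0+0>=1)=0 G1=NOT G1=NOT 0=1 G2=0(const) G3=G2&G1=0&0=0 G4=G3&G0=0&1=0 -> 01000
Step 5: G0=(0+1>=1)=1 G1=NOT G1=NOT 1=0 G2=0(const) G3=G2&G1=0&1=0 G4=G3&G0=0&0=0 -> 10000
State from step 5 equals state from step 3 -> cycle length 2

Answer: 2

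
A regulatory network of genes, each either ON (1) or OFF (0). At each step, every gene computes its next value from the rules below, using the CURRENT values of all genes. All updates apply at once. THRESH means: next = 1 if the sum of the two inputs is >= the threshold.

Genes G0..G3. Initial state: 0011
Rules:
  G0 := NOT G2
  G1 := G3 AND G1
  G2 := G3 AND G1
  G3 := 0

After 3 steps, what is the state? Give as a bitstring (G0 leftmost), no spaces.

Step 1: G0=NOT G2=NOT 1=0 G1=G3&G1=1&0=0 G2=G3&G1=1&0=0 G3=0(const) -> 0000
Step 2: G0=NOT G2=NOT 0=1 G1=G3&G1=0&0=0 G2=G3&G1=0&0=0 G3=0(const) -> 1000
Step 3: G0=NOT G2=NOT 0=1 G1=G3&G1=0&0=0 G2=G3&G1=0&0=0 G3=0(const) -> 1000

1000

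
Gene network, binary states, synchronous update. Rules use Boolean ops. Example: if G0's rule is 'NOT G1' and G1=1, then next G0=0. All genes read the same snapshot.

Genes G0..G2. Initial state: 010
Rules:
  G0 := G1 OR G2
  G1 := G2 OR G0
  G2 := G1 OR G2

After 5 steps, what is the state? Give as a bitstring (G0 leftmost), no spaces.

Step 1: G0=G1|G2=1|0=1 G1=G2|G0=0|0=0 G2=G1|G2=1|0=1 -> 101
Step 2: G0=G1|G2=0|1=1 G1=G2|G0=1|1=1 G2=G1|G2=0|1=1 -> 111
Step 3: G0=G1|G2=1|1=1 G1=G2|G0=1|1=1 G2=G1|G2=1|1=1 -> 111
Step 4: G0=G1|G2=1|1=1 G1=G2|G0=1|1=1 G2=G1|G2=1|1=1 -> 111
Step 5: G0=G1|G2=1|1=1 G1=G2|G0=1|1=1 G2=G1|G2=1|1=1 -> 111

111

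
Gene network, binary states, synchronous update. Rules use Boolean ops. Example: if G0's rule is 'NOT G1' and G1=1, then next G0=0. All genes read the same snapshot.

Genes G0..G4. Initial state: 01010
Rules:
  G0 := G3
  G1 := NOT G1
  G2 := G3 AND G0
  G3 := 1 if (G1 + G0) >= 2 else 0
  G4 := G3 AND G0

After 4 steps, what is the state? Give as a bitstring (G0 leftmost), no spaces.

Step 1: G0=G3=1 G1=NOT G1=NOT 1=0 G2=G3&G0=1&0=0 G3=(1+0>=2)=0 G4=G3&G0=1&0=0 -> 10000
Step 2: G0=G3=0 G1=NOT G1=NOT 0=1 G2=G3&G0=0&1=0 G3=(0+1>=2)=0 G4=G3&G0=0&1=0 -> 01000
Step 3: G0=G3=0 G1=NOT G1=NOT 1=0 G2=G3&G0=0&0=0 G3=(1+0>=2)=0 G4=G3&G0=0&0=0 -> 00000
Step 4: G0=G3=0 G1=NOT G1=NOT 0=1 G2=G3&G0=0&0=0 G3=(0+0>=2)=0 G4=G3&G0=0&0=0 -> 01000

01000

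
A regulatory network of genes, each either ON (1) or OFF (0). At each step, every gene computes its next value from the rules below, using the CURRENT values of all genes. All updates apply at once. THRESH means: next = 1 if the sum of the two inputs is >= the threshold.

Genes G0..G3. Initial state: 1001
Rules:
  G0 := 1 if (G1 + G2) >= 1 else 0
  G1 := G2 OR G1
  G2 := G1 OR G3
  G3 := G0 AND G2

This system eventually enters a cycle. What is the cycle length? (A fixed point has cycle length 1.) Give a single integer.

Answer: 1

Derivation:
Step 0: 1001
Step 1: G0=(0+0>=1)=0 G1=G2|G1=0|0=0 G2=G1|G3=0|1=1 G3=G0&G2=1&0=0 -> 0010
Step 2: G0=(0+1>=1)=1 G1=G2|G1=1|0=1 G2=G1|G3=0|0=0 G3=G0&G2=0&1=0 -> 1100
Step 3: G0=(1+0>=1)=1 G1=G2|G1=0|1=1 G2=G1|G3=1|0=1 G3=G0&G2=1&0=0 -> 1110
Step 4: G0=(1+1>=1)=1 G1=G2|G1=1|1=1 G2=G1|G3=1|0=1 G3=G0&G2=1&1=1 -> 1111
Step 5: G0=(1+1>=1)=1 G1=G2|G1=1|1=1 G2=G1|G3=1|1=1 G3=G0&G2=1&1=1 -> 1111
State from step 5 equals state from step 4 -> cycle length 1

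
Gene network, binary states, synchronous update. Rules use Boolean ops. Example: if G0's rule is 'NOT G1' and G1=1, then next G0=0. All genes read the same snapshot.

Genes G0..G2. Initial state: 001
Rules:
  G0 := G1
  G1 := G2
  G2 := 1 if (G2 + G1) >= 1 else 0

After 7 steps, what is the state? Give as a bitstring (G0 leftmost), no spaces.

Step 1: G0=G1=0 G1=G2=1 G2=(1+0>=1)=1 -> 011
Step 2: G0=G1=1 G1=G2=1 G2=(1+1>=1)=1 -> 111
Step 3: G0=G1=1 G1=G2=1 G2=(1+1>=1)=1 -> 111
Step 4: G0=G1=1 G1=G2=1 G2=(1+1>=1)=1 -> 111
Step 5: G0=G1=1 G1=G2=1 G2=(1+1>=1)=1 -> 111
Step 6: G0=G1=1 G1=G2=1 G2=(1+1>=1)=1 -> 111
Step 7: G0=G1=1 G1=G2=1 G2=(1+1>=1)=1 -> 111

111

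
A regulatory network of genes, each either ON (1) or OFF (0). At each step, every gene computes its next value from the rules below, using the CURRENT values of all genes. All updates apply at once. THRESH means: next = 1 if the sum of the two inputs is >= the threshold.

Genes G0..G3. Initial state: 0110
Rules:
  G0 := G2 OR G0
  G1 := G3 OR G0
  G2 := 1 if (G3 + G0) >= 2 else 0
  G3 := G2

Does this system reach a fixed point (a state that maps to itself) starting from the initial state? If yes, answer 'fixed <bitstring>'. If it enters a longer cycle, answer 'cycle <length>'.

Answer: cycle 2

Derivation:
Step 0: 0110
Step 1: G0=G2|G0=1|0=1 G1=G3|G0=0|0=0 G2=(0+0>=2)=0 G3=G2=1 -> 1001
Step 2: G0=G2|G0=0|1=1 G1=G3|G0=1|1=1 G2=(1+1>=2)=1 G3=G2=0 -> 1110
Step 3: G0=G2|G0=1|1=1 G1=G3|G0=0|1=1 G2=(0+1>=2)=0 G3=G2=1 -> 1101
Step 4: G0=G2|G0=0|1=1 G1=G3|G0=1|1=1 G2=(1+1>=2)=1 G3=G2=0 -> 1110
Cycle of length 2 starting at step 2 -> no fixed point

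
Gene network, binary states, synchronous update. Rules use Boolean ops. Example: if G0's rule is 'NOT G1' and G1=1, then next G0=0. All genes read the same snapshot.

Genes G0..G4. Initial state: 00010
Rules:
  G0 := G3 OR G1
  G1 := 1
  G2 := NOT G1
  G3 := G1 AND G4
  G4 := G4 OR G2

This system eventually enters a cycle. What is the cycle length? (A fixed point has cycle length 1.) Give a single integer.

Answer: 1

Derivation:
Step 0: 00010
Step 1: G0=G3|G1=1|0=1 G1=1(const) G2=NOT G1=NOT 0=1 G3=G1&G4=0&0=0 G4=G4|G2=0|0=0 -> 11100
Step 2: G0=G3|G1=0|1=1 G1=1(const) G2=NOT G1=NOT 1=0 G3=G1&G4=1&0=0 G4=G4|G2=0|1=1 -> 11001
Step 3: G0=G3|G1=0|1=1 G1=1(const) G2=NOT G1=NOT 1=0 G3=G1&G4=1&1=1 G4=G4|G2=1|0=1 -> 11011
Step 4: G0=G3|G1=1|1=1 G1=1(const) G2=NOT G1=NOT 1=0 G3=G1&G4=1&1=1 G4=G4|G2=1|0=1 -> 11011
State from step 4 equals state from step 3 -> cycle length 1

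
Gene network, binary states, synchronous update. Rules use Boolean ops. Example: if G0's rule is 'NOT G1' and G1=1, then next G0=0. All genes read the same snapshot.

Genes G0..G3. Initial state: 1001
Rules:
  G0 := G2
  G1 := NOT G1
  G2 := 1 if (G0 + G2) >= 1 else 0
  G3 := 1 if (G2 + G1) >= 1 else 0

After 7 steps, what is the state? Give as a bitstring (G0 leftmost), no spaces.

Step 1: G0=G2=0 G1=NOT G1=NOT 0=1 G2=(1+0>=1)=1 G3=(0+0>=1)=0 -> 0110
Step 2: G0=G2=1 G1=NOT G1=NOT 1=0 G2=(0+1>=1)=1 G3=(1+1>=1)=1 -> 1011
Step 3: G0=G2=1 G1=NOT G1=NOT 0=1 G2=(1+1>=1)=1 G3=(1+0>=1)=1 -> 1111
Step 4: G0=G2=1 G1=NOT G1=NOT 1=0 G2=(1+1>=1)=1 G3=(1+1>=1)=1 -> 1011
Step 5: G0=G2=1 G1=NOT G1=NOT 0=1 G2=(1+1>=1)=1 G3=(1+0>=1)=1 -> 1111
Step 6: G0=G2=1 G1=NOT G1=NOT 1=0 G2=(1+1>=1)=1 G3=(1+1>=1)=1 -> 1011
Step 7: G0=G2=1 G1=NOT G1=NOT 0=1 G2=(1+1>=1)=1 G3=(1+0>=1)=1 -> 1111

1111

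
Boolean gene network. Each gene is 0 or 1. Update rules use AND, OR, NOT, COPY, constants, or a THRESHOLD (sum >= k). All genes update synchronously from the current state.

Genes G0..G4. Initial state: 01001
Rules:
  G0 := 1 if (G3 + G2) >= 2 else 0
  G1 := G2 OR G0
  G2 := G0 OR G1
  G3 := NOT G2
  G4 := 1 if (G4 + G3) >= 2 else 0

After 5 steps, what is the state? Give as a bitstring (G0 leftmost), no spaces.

Step 1: G0=(0+0>=2)=0 G1=G2|G0=0|0=0 G2=G0|G1=0|1=1 G3=NOT G2=NOT 0=1 G4=(1+0>=2)=0 -> 00110
Step 2: G0=(1+1>=2)=1 G1=G2|G0=1|0=1 G2=G0|G1=0|0=0 G3=NOT G2=NOT 1=0 G4=(0+1>=2)=0 -> 11000
Step 3: G0=(0+0>=2)=0 G1=G2|G0=0|1=1 G2=G0|G1=1|1=1 G3=NOT G2=NOT 0=1 G4=(0+0>=2)=0 -> 01110
Step 4: G0=(1+1>=2)=1 G1=G2|G0=1|0=1 G2=G0|G1=0|1=1 G3=NOT G2=NOT 1=0 G4=(0+1>=2)=0 -> 11100
Step 5: G0=(0+1>=2)=0 G1=G2|G0=1|1=1 G2=G0|G1=1|1=1 G3=NOT G2=NOT 1=0 G4=(0+0>=2)=0 -> 01100

01100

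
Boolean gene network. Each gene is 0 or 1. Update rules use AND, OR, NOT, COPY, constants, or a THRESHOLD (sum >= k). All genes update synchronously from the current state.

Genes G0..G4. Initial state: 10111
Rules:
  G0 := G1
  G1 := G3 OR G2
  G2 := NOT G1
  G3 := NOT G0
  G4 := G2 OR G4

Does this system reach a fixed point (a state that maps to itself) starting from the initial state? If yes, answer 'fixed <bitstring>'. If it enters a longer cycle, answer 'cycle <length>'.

Step 0: 10111
Step 1: G0=G1=0 G1=G3|G2=1|1=1 G2=NOT G1=NOT 0=1 G3=NOT G0=NOT 1=0 G4=G2|G4=1|1=1 -> 01101
Step 2: G0=G1=1 G1=G3|G2=0|1=1 G2=NOT G1=NOT 1=0 G3=NOT G0=NOT 0=1 G4=G2|G4=1|1=1 -> 11011
Step 3: G0=G1=1 G1=G3|G2=1|0=1 G2=NOT G1=NOT 1=0 G3=NOT G0=NOT 1=0 G4=G2|G4=0|1=1 -> 11001
Step 4: G0=G1=1 G1=G3|G2=0|0=0 G2=NOT G1=NOT 1=0 G3=NOT G0=NOT 1=0 G4=G2|G4=0|1=1 -> 10001
Step 5: G0=G1=0 G1=G3|G2=0|0=0 G2=NOT G1=NOT 0=1 G3=NOT G0=NOT 1=0 G4=G2|G4=0|1=1 -> 00101
Step 6: G0=G1=0 G1=G3|G2=0|1=1 G2=NOT G1=NOT 0=1 G3=NOT G0=NOT 0=1 G4=G2|G4=1|1=1 -> 01111
Step 7: G0=G1=1 G1=G3|G2=1|1=1 G2=NOT G1=NOT 1=0 G3=NOT G0=NOT 0=1 G4=G2|G4=1|1=1 -> 11011
Cycle of length 5 starting at step 2 -> no fixed point

Answer: cycle 5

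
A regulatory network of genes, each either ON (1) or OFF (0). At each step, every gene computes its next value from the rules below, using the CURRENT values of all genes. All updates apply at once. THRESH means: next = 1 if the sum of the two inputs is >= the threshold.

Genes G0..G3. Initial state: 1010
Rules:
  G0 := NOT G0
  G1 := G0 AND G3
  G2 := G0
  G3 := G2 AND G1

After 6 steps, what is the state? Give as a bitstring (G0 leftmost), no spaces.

Step 1: G0=NOT G0=NOT 1=0 G1=G0&G3=1&0=0 G2=G0=1 G3=G2&G1=1&0=0 -> 0010
Step 2: G0=NOT G0=NOT 0=1 G1=G0&G3=0&0=0 G2=G0=0 G3=G2&G1=1&0=0 -> 1000
Step 3: G0=NOT G0=NOT 1=0 G1=G0&G3=1&0=0 G2=G0=1 G3=G2&G1=0&0=0 -> 0010
Step 4: G0=NOT G0=NOT 0=1 G1=G0&G3=0&0=0 G2=G0=0 G3=G2&G1=1&0=0 -> 1000
Step 5: G0=NOT G0=NOT 1=0 G1=G0&G3=1&0=0 G2=G0=1 G3=G2&G1=0&0=0 -> 0010
Step 6: G0=NOT G0=NOT 0=1 G1=G0&G3=0&0=0 G2=G0=0 G3=G2&G1=1&0=0 -> 1000

1000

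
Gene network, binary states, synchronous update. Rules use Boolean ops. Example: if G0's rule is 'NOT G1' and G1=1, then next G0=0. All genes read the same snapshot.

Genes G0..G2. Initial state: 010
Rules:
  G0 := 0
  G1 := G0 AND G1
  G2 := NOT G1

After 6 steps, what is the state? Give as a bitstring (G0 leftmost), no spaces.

Step 1: G0=0(const) G1=G0&G1=0&1=0 G2=NOT G1=NOT 1=0 -> 000
Step 2: G0=0(const) G1=G0&G1=0&0=0 G2=NOT G1=NOT 0=1 -> 001
Step 3: G0=0(const) G1=G0&G1=0&0=0 G2=NOT G1=NOT 0=1 -> 001
Step 4: G0=0(const) G1=G0&G1=0&0=0 G2=NOT G1=NOT 0=1 -> 001
Step 5: G0=0(const) G1=G0&G1=0&0=0 G2=NOT G1=NOT 0=1 -> 001
Step 6: G0=0(const) G1=G0&G1=0&0=0 G2=NOT G1=NOT 0=1 -> 001

001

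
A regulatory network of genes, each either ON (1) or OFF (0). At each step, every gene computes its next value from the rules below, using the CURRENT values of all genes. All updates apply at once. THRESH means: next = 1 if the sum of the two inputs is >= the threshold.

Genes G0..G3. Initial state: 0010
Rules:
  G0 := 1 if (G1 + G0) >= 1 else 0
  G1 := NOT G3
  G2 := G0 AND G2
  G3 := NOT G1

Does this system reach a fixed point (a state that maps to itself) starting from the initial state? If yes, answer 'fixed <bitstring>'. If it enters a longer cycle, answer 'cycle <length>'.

Answer: cycle 2

Derivation:
Step 0: 0010
Step 1: G0=(0+0>=1)=0 G1=NOT G3=NOT 0=1 G2=G0&G2=0&1=0 G3=NOT G1=NOT 0=1 -> 0101
Step 2: G0=(1+0>=1)=1 G1=NOT G3=NOT 1=0 G2=G0&G2=0&0=0 G3=NOT G1=NOT 1=0 -> 1000
Step 3: G0=(0+1>=1)=1 G1=NOT G3=NOT 0=1 G2=G0&G2=1&0=0 G3=NOT G1=NOT 0=1 -> 1101
Step 4: G0=(1+1>=1)=1 G1=NOT G3=NOT 1=0 G2=G0&G2=1&0=0 G3=NOT G1=NOT 1=0 -> 1000
Cycle of length 2 starting at step 2 -> no fixed point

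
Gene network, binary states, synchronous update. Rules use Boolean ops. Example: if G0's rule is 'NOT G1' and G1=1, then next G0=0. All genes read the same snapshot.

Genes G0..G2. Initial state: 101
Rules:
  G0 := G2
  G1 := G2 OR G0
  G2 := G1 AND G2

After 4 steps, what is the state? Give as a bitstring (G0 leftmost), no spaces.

Step 1: G0=G2=1 G1=G2|G0=1|1=1 G2=G1&G2=0&1=0 -> 110
Step 2: G0=G2=0 G1=G2|G0=0|1=1 G2=G1&G2=1&0=0 -> 010
Step 3: G0=G2=0 G1=G2|G0=0|0=0 G2=G1&G2=1&0=0 -> 000
Step 4: G0=G2=0 G1=G2|G0=0|0=0 G2=G1&G2=0&0=0 -> 000

000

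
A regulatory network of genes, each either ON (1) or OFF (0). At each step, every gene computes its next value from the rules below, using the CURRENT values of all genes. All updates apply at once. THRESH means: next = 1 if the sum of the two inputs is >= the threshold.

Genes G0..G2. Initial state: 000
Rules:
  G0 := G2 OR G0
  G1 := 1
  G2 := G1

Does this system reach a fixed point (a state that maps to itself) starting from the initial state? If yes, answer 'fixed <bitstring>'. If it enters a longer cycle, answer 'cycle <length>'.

Answer: fixed 111

Derivation:
Step 0: 000
Step 1: G0=G2|G0=0|0=0 G1=1(const) G2=G1=0 -> 010
Step 2: G0=G2|G0=0|0=0 G1=1(const) G2=G1=1 -> 011
Step 3: G0=G2|G0=1|0=1 G1=1(const) G2=G1=1 -> 111
Step 4: G0=G2|G0=1|1=1 G1=1(const) G2=G1=1 -> 111
Fixed point reached at step 3: 111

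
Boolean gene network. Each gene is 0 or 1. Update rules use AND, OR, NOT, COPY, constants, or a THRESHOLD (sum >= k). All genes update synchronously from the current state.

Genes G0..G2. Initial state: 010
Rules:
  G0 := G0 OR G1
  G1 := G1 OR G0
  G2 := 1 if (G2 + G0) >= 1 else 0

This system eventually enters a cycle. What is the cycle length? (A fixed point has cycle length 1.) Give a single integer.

Step 0: 010
Step 1: G0=G0|G1=0|1=1 G1=G1|G0=1|0=1 G2=(0+0>=1)=0 -> 110
Step 2: G0=G0|G1=1|1=1 G1=G1|G0=1|1=1 G2=(0+1>=1)=1 -> 111
Step 3: G0=G0|G1=1|1=1 G1=G1|G0=1|1=1 G2=(1+1>=1)=1 -> 111
State from step 3 equals state from step 2 -> cycle length 1

Answer: 1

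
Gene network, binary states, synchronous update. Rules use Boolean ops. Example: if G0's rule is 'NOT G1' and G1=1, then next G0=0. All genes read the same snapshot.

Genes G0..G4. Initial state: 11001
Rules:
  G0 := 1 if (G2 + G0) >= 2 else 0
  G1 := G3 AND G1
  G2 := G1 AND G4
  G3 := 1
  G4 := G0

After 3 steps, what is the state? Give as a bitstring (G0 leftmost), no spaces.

Step 1: G0=(0+1>=2)=0 G1=G3&G1=0&1=0 G2=G1&G4=1&1=1 G3=1(const) G4=G0=1 -> 00111
Step 2: G0=(1+0>=2)=0 G1=G3&G1=1&0=0 G2=G1&G4=0&1=0 G3=1(const) G4=G0=0 -> 00010
Step 3: G0=(0+0>=2)=0 G1=G3&G1=1&0=0 G2=G1&G4=0&0=0 G3=1(const) G4=G0=0 -> 00010

00010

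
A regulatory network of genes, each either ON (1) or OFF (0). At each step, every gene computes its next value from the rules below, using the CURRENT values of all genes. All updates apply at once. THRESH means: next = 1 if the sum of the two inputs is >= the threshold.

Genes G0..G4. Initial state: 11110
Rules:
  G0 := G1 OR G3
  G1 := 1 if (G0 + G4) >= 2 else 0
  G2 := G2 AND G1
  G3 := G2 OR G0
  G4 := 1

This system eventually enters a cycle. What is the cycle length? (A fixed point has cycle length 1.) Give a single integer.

Answer: 1

Derivation:
Step 0: 11110
Step 1: G0=G1|G3=1|1=1 G1=(1+0>=2)=0 G2=G2&G1=1&1=1 G3=G2|G0=1|1=1 G4=1(const) -> 10111
Step 2: G0=G1|G3=0|1=1 G1=(1+1>=2)=1 G2=G2&G1=1&0=0 G3=G2|G0=1|1=1 G4=1(const) -> 11011
Step 3: G0=G1|G3=1|1=1 G1=(1+1>=2)=1 G2=G2&G1=0&1=0 G3=G2|G0=0|1=1 G4=1(const) -> 11011
State from step 3 equals state from step 2 -> cycle length 1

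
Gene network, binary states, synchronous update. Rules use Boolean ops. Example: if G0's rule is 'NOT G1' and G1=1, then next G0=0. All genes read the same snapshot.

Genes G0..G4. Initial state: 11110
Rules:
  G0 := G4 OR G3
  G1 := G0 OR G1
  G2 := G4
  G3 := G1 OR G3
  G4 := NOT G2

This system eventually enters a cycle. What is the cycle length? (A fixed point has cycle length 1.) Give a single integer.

Answer: 4

Derivation:
Step 0: 11110
Step 1: G0=G4|G3=0|1=1 G1=G0|G1=1|1=1 G2=G4=0 G3=G1|G3=1|1=1 G4=NOT G2=NOT 1=0 -> 11010
Step 2: G0=G4|G3=0|1=1 G1=G0|G1=1|1=1 G2=G4=0 G3=G1|G3=1|1=1 G4=NOT G2=NOT 0=1 -> 11011
Step 3: G0=G4|G3=1|1=1 G1=G0|G1=1|1=1 G2=G4=1 G3=G1|G3=1|1=1 G4=NOT G2=NOT 0=1 -> 11111
Step 4: G0=G4|G3=1|1=1 G1=G0|G1=1|1=1 G2=G4=1 G3=G1|G3=1|1=1 G4=NOT G2=NOT 1=0 -> 11110
State from step 4 equals state from step 0 -> cycle length 4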